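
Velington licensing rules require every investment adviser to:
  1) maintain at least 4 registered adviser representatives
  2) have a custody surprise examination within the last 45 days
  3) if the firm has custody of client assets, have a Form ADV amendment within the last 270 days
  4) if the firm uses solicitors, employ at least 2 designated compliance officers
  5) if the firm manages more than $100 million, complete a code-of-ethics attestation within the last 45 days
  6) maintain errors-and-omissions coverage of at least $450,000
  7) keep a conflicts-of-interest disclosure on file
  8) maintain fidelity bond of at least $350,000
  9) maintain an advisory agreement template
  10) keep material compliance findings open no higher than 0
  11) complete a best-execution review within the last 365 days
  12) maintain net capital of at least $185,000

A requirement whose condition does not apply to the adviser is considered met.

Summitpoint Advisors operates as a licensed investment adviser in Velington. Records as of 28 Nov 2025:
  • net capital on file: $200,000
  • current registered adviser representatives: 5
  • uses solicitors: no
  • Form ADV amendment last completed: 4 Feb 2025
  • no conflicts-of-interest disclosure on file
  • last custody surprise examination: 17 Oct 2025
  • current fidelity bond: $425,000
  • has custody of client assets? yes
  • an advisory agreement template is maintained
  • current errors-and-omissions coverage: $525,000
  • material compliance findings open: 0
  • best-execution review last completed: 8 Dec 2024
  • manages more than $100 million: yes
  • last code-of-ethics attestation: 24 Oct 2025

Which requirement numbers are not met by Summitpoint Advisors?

1. registered adviser representatives 5 ≥ 4 → met
2. custody surprise examination 42 days ago vs limit 45 → met
3. condition 'has custody of client assets' holds; Form ADV amendment 297 days ago vs limit 270 → not met
4. condition 'uses solicitors' does not hold → requirement n/a → met
5. condition 'manages more than $100 million' holds; code-of-ethics attestation 35 days ago vs limit 45 → met
6. errors-and-omissions coverage $525,000 ≥ $450,000 → met
7. conflicts-of-interest disclosure absent → not met
8. fidelity bond $425,000 ≥ $350,000 → met
9. advisory agreement template present → met
10. material compliance findings open 0 ≤ 0 → met
11. best-execution review 355 days ago vs limit 365 → met
12. net capital $200,000 ≥ $185,000 → met
Not met: 3, 7

3, 7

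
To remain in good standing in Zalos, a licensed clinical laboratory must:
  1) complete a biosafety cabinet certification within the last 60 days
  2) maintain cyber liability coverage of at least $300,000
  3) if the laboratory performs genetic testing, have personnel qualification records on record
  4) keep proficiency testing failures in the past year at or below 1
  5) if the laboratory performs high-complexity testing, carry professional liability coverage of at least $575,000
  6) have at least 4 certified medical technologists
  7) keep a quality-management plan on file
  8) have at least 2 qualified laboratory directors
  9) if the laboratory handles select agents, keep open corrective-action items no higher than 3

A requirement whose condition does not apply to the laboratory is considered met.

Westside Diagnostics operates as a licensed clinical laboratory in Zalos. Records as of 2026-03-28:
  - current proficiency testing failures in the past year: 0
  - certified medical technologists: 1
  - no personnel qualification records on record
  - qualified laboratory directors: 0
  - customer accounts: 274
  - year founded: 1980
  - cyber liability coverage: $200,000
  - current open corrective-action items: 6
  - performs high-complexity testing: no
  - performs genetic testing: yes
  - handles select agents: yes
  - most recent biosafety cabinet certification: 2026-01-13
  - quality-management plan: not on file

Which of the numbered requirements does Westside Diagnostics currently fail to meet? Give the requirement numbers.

1, 2, 3, 6, 7, 8, 9

1. biosafety cabinet certification 74 days ago vs limit 60 → not met
2. cyber liability coverage $200,000 < $300,000 → not met
3. condition 'performs genetic testing' holds; personnel qualification records absent → not met
4. proficiency testing failures in the past year 0 ≤ 1 → met
5. condition 'performs high-complexity testing' does not hold → requirement n/a → met
6. certified medical technologists 1 < 4 → not met
7. quality-management plan absent → not met
8. qualified laboratory directors 0 < 2 → not met
9. condition 'handles select agents' holds; open corrective-action items 6 > 3 → not met
Not met: 1, 2, 3, 6, 7, 8, 9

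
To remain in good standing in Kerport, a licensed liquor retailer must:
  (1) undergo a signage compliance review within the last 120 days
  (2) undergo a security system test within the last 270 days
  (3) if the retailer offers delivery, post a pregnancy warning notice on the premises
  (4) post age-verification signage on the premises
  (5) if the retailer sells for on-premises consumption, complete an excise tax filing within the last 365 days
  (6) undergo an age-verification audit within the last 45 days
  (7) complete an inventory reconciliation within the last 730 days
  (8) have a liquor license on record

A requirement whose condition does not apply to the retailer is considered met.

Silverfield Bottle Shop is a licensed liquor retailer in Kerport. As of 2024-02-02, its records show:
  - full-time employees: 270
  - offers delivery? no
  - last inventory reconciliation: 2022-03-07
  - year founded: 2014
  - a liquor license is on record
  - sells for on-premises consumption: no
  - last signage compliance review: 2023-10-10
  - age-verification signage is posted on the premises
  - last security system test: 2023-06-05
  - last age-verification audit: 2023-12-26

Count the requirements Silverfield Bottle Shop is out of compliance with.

0

1. signage compliance review 115 days ago vs limit 120 → met
2. security system test 242 days ago vs limit 270 → met
3. condition 'offers delivery' does not hold → requirement n/a → met
4. age-verification signage present → met
5. condition 'sells for on-premises consumption' does not hold → requirement n/a → met
6. age-verification audit 38 days ago vs limit 45 → met
7. inventory reconciliation 697 days ago vs limit 730 → met
8. liquor license present → met
Not met: 0 of 8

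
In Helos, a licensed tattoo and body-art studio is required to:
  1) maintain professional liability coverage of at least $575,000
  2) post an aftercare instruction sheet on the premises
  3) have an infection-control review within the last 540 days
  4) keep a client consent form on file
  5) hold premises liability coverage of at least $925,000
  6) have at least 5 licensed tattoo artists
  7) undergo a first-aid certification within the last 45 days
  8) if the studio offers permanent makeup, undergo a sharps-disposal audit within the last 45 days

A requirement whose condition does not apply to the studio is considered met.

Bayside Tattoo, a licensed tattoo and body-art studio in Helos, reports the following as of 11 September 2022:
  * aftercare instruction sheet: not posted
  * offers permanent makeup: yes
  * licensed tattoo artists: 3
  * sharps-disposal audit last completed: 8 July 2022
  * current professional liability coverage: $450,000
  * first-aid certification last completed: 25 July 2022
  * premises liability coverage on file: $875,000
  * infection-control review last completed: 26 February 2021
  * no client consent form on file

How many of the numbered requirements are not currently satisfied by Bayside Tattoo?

8

1. professional liability coverage $450,000 < $575,000 → not met
2. aftercare instruction sheet absent → not met
3. infection-control review 562 days ago vs limit 540 → not met
4. client consent form absent → not met
5. premises liability coverage $875,000 < $925,000 → not met
6. licensed tattoo artists 3 < 5 → not met
7. first-aid certification 48 days ago vs limit 45 → not met
8. condition 'offers permanent makeup' holds; sharps-disposal audit 65 days ago vs limit 45 → not met
Not met: 8 of 8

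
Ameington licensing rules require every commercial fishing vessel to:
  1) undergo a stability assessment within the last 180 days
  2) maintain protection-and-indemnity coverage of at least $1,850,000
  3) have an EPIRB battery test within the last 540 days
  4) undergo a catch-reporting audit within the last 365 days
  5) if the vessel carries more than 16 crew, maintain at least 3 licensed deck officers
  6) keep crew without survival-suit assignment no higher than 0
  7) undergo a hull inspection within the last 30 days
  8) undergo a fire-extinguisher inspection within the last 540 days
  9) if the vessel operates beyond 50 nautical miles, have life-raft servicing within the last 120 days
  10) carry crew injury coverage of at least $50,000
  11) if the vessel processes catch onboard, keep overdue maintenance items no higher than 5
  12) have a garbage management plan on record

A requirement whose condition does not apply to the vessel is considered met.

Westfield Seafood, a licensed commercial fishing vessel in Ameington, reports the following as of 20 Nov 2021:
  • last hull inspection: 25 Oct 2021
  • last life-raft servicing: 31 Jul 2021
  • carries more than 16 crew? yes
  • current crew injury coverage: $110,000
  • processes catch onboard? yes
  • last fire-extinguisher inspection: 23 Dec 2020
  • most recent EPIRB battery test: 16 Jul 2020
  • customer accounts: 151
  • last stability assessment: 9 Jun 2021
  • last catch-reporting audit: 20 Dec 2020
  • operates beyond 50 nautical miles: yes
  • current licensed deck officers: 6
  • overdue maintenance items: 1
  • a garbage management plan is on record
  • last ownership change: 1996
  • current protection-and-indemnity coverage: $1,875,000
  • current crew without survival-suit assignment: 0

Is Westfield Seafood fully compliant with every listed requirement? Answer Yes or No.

Yes

1. stability assessment 164 days ago vs limit 180 → met
2. protection-and-indemnity coverage $1,875,000 ≥ $1,850,000 → met
3. EPIRB battery test 492 days ago vs limit 540 → met
4. catch-reporting audit 335 days ago vs limit 365 → met
5. condition 'carries more than 16 crew' holds; licensed deck officers 6 ≥ 3 → met
6. crew without survival-suit assignment 0 ≤ 0 → met
7. hull inspection 26 days ago vs limit 30 → met
8. fire-extinguisher inspection 332 days ago vs limit 540 → met
9. condition 'operates beyond 50 nautical miles' holds; life-raft servicing 112 days ago vs limit 120 → met
10. crew injury coverage $110,000 ≥ $50,000 → met
11. condition 'processes catch onboard' holds; overdue maintenance items 1 ≤ 5 → met
12. garbage management plan present → met
All met.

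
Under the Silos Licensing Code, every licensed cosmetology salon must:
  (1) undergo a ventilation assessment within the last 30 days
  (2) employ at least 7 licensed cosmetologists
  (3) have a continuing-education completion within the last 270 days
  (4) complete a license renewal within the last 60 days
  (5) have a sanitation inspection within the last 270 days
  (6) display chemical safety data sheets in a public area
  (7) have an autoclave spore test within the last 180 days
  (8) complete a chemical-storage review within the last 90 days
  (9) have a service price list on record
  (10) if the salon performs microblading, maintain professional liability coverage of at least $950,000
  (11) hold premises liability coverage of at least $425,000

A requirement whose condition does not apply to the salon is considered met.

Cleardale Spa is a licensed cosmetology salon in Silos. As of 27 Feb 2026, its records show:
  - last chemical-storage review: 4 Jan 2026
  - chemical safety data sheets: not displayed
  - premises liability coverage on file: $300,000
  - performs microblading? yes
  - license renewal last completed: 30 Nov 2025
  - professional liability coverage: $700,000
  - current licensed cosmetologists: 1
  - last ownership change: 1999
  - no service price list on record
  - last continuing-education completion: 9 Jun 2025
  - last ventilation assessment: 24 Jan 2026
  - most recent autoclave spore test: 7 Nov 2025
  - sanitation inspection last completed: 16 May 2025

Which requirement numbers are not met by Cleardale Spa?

1. ventilation assessment 34 days ago vs limit 30 → not met
2. licensed cosmetologists 1 < 7 → not met
3. continuing-education completion 263 days ago vs limit 270 → met
4. license renewal 89 days ago vs limit 60 → not met
5. sanitation inspection 287 days ago vs limit 270 → not met
6. chemical safety data sheets absent → not met
7. autoclave spore test 112 days ago vs limit 180 → met
8. chemical-storage review 54 days ago vs limit 90 → met
9. service price list absent → not met
10. condition 'performs microblading' holds; professional liability coverage $700,000 < $950,000 → not met
11. premises liability coverage $300,000 < $425,000 → not met
Not met: 1, 2, 4, 5, 6, 9, 10, 11

1, 2, 4, 5, 6, 9, 10, 11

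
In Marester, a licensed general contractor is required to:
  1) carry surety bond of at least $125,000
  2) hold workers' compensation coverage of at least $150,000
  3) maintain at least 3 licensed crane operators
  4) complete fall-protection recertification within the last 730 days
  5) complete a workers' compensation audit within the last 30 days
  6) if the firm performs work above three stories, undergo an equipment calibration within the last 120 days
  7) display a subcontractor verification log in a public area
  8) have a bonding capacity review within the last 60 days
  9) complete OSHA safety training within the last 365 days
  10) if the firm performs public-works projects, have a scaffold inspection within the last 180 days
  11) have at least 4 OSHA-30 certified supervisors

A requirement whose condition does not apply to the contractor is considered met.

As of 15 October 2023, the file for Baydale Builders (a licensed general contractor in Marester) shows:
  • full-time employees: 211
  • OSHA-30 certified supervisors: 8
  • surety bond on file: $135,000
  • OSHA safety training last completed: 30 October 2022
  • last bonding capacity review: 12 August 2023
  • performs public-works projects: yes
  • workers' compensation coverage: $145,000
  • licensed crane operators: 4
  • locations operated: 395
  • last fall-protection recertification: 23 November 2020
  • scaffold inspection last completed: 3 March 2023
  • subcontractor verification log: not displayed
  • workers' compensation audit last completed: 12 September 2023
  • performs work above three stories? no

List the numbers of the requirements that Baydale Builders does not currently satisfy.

2, 4, 5, 7, 8, 10

1. surety bond $135,000 ≥ $125,000 → met
2. workers' compensation coverage $145,000 < $150,000 → not met
3. licensed crane operators 4 ≥ 3 → met
4. fall-protection recertification 1056 days ago vs limit 730 → not met
5. workers' compensation audit 33 days ago vs limit 30 → not met
6. condition 'performs work above three stories' does not hold → requirement n/a → met
7. subcontractor verification log absent → not met
8. bonding capacity review 64 days ago vs limit 60 → not met
9. OSHA safety training 350 days ago vs limit 365 → met
10. condition 'performs public-works projects' holds; scaffold inspection 226 days ago vs limit 180 → not met
11. OSHA-30 certified supervisors 8 ≥ 4 → met
Not met: 2, 4, 5, 7, 8, 10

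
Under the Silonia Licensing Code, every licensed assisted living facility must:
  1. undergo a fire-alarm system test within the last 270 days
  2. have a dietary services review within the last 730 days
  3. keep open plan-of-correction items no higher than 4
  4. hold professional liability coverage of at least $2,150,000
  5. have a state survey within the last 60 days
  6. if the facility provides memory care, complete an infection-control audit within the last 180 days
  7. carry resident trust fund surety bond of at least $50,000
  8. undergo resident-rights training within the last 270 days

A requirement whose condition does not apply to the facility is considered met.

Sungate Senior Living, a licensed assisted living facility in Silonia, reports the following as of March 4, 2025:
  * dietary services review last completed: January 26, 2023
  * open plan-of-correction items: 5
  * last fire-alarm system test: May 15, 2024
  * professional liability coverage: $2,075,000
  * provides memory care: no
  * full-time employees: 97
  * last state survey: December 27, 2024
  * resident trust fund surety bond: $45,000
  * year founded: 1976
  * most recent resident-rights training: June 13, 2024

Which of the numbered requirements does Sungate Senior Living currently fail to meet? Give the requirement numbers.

1. fire-alarm system test 293 days ago vs limit 270 → not met
2. dietary services review 768 days ago vs limit 730 → not met
3. open plan-of-correction items 5 > 4 → not met
4. professional liability coverage $2,075,000 < $2,150,000 → not met
5. state survey 67 days ago vs limit 60 → not met
6. condition 'provides memory care' does not hold → requirement n/a → met
7. resident trust fund surety bond $45,000 < $50,000 → not met
8. resident-rights training 264 days ago vs limit 270 → met
Not met: 1, 2, 3, 4, 5, 7

1, 2, 3, 4, 5, 7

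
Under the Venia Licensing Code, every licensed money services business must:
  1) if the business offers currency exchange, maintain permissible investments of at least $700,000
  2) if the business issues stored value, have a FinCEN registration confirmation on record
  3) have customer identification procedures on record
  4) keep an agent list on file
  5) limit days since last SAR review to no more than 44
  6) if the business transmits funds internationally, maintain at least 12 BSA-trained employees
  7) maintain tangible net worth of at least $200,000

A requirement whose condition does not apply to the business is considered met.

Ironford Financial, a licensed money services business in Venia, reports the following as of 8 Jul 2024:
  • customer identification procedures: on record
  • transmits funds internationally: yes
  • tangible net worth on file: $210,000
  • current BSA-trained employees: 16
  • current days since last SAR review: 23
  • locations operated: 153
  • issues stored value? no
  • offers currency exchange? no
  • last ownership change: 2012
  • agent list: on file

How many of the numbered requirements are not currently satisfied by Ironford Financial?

1. condition 'offers currency exchange' does not hold → requirement n/a → met
2. condition 'issues stored value' does not hold → requirement n/a → met
3. customer identification procedures present → met
4. agent list present → met
5. days since last SAR review 23 ≤ 44 → met
6. condition 'transmits funds internationally' holds; BSA-trained employees 16 ≥ 12 → met
7. tangible net worth $210,000 ≥ $200,000 → met
Not met: 0 of 7

0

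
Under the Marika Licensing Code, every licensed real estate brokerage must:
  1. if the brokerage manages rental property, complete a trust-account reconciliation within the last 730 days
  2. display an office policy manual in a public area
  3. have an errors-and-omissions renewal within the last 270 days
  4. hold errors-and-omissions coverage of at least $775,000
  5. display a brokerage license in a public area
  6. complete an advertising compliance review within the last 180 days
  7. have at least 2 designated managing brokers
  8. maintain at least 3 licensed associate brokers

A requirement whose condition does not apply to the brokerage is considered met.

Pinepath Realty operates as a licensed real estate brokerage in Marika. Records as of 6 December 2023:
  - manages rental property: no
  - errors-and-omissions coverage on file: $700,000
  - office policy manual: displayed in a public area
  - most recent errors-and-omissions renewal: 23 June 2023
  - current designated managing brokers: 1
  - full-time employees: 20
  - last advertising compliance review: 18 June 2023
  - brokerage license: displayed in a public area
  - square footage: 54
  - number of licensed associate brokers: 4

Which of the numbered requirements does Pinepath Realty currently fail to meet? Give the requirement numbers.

4, 7

1. condition 'manages rental property' does not hold → requirement n/a → met
2. office policy manual present → met
3. errors-and-omissions renewal 166 days ago vs limit 270 → met
4. errors-and-omissions coverage $700,000 < $775,000 → not met
5. brokerage license present → met
6. advertising compliance review 171 days ago vs limit 180 → met
7. designated managing brokers 1 < 2 → not met
8. licensed associate brokers 4 ≥ 3 → met
Not met: 4, 7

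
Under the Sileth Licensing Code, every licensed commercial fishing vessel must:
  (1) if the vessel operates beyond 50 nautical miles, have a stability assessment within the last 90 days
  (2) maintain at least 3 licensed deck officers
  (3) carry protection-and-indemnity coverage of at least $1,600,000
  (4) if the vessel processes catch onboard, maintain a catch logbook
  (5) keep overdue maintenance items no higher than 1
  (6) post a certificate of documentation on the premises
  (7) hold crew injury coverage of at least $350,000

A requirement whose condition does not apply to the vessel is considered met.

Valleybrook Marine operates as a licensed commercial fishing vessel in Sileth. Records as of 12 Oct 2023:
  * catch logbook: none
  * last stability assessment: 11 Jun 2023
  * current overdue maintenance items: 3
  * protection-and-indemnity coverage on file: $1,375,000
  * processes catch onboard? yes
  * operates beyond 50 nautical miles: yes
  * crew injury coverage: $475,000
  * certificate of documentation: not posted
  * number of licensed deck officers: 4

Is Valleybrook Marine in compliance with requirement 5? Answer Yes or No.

5. overdue maintenance items 3 > 1 → not met

No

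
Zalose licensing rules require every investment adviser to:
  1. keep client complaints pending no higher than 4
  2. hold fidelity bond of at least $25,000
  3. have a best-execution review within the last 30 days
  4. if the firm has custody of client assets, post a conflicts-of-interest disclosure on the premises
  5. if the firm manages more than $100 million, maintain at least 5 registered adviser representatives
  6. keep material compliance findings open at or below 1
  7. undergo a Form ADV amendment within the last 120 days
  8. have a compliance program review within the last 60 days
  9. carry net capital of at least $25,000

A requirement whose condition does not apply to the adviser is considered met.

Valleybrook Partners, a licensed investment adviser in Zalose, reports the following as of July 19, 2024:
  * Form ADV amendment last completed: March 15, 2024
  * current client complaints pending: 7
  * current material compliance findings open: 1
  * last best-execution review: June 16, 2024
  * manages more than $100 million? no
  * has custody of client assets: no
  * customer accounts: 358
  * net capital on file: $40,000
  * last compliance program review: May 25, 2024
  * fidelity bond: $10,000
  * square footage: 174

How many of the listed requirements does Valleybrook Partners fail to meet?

1. client complaints pending 7 > 4 → not met
2. fidelity bond $10,000 < $25,000 → not met
3. best-execution review 33 days ago vs limit 30 → not met
4. condition 'has custody of client assets' does not hold → requirement n/a → met
5. condition 'manages more than $100 million' does not hold → requirement n/a → met
6. material compliance findings open 1 ≤ 1 → met
7. Form ADV amendment 126 days ago vs limit 120 → not met
8. compliance program review 55 days ago vs limit 60 → met
9. net capital $40,000 ≥ $25,000 → met
Not met: 4 of 9

4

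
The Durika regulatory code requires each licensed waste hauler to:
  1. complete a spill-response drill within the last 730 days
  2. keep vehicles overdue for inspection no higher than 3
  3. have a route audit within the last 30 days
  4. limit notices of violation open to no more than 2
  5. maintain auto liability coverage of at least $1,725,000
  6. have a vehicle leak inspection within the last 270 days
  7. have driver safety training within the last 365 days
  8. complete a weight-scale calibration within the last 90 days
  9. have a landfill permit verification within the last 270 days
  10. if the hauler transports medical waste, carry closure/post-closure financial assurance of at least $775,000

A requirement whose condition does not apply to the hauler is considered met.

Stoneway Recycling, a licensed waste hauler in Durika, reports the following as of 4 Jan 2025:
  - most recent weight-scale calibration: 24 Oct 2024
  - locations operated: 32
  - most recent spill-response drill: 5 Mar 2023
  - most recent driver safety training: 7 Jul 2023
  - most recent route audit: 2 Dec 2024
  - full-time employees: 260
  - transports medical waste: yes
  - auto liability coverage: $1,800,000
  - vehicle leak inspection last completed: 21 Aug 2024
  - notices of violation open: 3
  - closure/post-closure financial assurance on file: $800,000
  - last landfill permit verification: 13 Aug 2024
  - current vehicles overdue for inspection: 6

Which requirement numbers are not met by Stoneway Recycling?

2, 3, 4, 7

1. spill-response drill 671 days ago vs limit 730 → met
2. vehicles overdue for inspection 6 > 3 → not met
3. route audit 33 days ago vs limit 30 → not met
4. notices of violation open 3 > 2 → not met
5. auto liability coverage $1,800,000 ≥ $1,725,000 → met
6. vehicle leak inspection 136 days ago vs limit 270 → met
7. driver safety training 547 days ago vs limit 365 → not met
8. weight-scale calibration 72 days ago vs limit 90 → met
9. landfill permit verification 144 days ago vs limit 270 → met
10. condition 'transports medical waste' holds; closure/post-closure financial assurance $800,000 ≥ $775,000 → met
Not met: 2, 3, 4, 7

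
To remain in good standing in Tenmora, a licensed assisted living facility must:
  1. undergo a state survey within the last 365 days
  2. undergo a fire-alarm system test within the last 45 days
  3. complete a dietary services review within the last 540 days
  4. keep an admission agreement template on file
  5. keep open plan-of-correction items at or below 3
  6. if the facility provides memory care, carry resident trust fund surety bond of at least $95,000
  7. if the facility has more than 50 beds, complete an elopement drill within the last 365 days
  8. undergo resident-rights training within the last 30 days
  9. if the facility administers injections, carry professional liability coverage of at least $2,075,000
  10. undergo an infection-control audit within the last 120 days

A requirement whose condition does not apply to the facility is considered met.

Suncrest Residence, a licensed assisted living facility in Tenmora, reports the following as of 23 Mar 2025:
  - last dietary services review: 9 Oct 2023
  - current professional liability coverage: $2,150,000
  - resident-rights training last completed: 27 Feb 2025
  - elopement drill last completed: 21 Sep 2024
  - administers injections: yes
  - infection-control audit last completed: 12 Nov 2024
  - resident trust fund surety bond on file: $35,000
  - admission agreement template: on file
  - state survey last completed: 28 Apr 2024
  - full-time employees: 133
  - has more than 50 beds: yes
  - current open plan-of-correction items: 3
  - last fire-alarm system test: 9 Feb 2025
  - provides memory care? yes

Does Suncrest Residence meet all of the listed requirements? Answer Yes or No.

1. state survey 329 days ago vs limit 365 → met
2. fire-alarm system test 42 days ago vs limit 45 → met
3. dietary services review 531 days ago vs limit 540 → met
4. admission agreement template present → met
5. open plan-of-correction items 3 ≤ 3 → met
6. condition 'provides memory care' holds; resident trust fund surety bond $35,000 < $95,000 → not met
7. condition 'has more than 50 beds' holds; elopement drill 183 days ago vs limit 365 → met
8. resident-rights training 24 days ago vs limit 30 → met
9. condition 'administers injections' holds; professional liability coverage $2,150,000 ≥ $2,075,000 → met
10. infection-control audit 131 days ago vs limit 120 → not met
Not met: 6, 10

No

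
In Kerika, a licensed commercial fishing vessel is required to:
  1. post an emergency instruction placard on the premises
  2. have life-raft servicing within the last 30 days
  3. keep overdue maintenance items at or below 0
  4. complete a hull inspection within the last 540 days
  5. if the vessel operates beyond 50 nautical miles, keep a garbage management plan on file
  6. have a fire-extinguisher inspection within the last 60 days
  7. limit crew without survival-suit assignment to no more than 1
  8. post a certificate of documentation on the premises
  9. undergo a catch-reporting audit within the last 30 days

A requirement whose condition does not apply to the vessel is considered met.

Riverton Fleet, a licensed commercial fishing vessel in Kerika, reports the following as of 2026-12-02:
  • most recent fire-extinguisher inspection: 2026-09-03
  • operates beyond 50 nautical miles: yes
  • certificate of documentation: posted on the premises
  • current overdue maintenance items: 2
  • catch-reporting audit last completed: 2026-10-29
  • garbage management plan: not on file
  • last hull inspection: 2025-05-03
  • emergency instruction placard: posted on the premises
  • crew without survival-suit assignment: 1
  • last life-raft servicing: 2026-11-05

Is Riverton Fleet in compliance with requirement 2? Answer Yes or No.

2. life-raft servicing 27 days ago vs limit 30 → met

Yes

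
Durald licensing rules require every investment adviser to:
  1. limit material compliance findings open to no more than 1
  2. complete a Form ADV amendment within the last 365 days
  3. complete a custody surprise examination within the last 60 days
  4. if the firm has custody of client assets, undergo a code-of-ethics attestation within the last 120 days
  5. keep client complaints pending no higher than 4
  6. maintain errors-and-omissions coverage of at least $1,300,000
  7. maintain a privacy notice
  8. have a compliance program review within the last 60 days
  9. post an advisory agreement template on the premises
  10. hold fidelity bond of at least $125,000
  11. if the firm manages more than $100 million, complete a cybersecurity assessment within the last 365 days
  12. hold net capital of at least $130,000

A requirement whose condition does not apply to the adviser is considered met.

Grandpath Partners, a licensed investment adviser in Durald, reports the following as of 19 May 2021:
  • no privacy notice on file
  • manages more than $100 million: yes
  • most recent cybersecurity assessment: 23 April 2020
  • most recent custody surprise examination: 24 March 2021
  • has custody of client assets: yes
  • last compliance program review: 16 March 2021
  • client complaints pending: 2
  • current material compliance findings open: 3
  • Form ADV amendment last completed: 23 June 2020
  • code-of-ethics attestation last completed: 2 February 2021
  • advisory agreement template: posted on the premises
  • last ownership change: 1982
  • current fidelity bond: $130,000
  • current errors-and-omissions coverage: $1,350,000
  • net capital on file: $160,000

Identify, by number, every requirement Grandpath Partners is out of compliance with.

1. material compliance findings open 3 > 1 → not met
2. Form ADV amendment 330 days ago vs limit 365 → met
3. custody surprise examination 56 days ago vs limit 60 → met
4. condition 'has custody of client assets' holds; code-of-ethics attestation 106 days ago vs limit 120 → met
5. client complaints pending 2 ≤ 4 → met
6. errors-and-omissions coverage $1,350,000 ≥ $1,300,000 → met
7. privacy notice absent → not met
8. compliance program review 64 days ago vs limit 60 → not met
9. advisory agreement template present → met
10. fidelity bond $130,000 ≥ $125,000 → met
11. condition 'manages more than $100 million' holds; cybersecurity assessment 391 days ago vs limit 365 → not met
12. net capital $160,000 ≥ $130,000 → met
Not met: 1, 7, 8, 11

1, 7, 8, 11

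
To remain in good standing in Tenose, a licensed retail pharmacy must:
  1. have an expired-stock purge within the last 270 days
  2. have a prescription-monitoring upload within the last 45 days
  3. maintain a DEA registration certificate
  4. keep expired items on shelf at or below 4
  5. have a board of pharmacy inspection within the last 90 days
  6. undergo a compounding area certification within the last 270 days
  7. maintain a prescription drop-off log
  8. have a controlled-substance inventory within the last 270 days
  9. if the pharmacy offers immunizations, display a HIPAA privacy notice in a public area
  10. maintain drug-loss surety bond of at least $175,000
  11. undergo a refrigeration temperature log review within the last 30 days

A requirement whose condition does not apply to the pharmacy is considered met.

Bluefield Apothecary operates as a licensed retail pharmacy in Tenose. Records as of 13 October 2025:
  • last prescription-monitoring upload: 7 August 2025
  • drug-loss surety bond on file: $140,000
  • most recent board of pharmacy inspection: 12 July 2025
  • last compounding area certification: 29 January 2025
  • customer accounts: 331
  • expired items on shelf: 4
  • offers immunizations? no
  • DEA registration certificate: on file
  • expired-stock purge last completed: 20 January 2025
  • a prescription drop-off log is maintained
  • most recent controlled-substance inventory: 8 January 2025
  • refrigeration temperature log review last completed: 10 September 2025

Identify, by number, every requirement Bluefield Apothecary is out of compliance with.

1. expired-stock purge 266 days ago vs limit 270 → met
2. prescription-monitoring upload 67 days ago vs limit 45 → not met
3. DEA registration certificate present → met
4. expired items on shelf 4 ≤ 4 → met
5. board of pharmacy inspection 93 days ago vs limit 90 → not met
6. compounding area certification 257 days ago vs limit 270 → met
7. prescription drop-off log present → met
8. controlled-substance inventory 278 days ago vs limit 270 → not met
9. condition 'offers immunizations' does not hold → requirement n/a → met
10. drug-loss surety bond $140,000 < $175,000 → not met
11. refrigeration temperature log review 33 days ago vs limit 30 → not met
Not met: 2, 5, 8, 10, 11

2, 5, 8, 10, 11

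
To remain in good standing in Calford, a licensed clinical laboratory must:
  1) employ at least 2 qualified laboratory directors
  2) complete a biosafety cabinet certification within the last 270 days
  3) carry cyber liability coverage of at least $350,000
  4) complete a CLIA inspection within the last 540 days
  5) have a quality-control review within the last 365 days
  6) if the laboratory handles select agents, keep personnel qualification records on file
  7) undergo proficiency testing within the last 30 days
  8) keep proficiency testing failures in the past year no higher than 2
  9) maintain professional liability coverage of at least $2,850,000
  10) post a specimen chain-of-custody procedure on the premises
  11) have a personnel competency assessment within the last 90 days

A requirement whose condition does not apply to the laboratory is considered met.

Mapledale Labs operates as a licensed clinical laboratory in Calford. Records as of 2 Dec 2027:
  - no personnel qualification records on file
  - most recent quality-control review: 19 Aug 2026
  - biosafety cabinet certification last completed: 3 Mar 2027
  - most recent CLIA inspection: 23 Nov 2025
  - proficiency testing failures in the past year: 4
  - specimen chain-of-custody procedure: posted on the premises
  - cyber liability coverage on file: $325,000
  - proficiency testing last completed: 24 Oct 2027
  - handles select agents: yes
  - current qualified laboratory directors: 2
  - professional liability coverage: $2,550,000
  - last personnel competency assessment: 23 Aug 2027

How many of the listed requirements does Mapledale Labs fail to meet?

1. qualified laboratory directors 2 ≥ 2 → met
2. biosafety cabinet certification 274 days ago vs limit 270 → not met
3. cyber liability coverage $325,000 < $350,000 → not met
4. CLIA inspection 739 days ago vs limit 540 → not met
5. quality-control review 470 days ago vs limit 365 → not met
6. condition 'handles select agents' holds; personnel qualification records absent → not met
7. proficiency testing 39 days ago vs limit 30 → not met
8. proficiency testing failures in the past year 4 > 2 → not met
9. professional liability coverage $2,550,000 < $2,850,000 → not met
10. specimen chain-of-custody procedure present → met
11. personnel competency assessment 101 days ago vs limit 90 → not met
Not met: 9 of 11

9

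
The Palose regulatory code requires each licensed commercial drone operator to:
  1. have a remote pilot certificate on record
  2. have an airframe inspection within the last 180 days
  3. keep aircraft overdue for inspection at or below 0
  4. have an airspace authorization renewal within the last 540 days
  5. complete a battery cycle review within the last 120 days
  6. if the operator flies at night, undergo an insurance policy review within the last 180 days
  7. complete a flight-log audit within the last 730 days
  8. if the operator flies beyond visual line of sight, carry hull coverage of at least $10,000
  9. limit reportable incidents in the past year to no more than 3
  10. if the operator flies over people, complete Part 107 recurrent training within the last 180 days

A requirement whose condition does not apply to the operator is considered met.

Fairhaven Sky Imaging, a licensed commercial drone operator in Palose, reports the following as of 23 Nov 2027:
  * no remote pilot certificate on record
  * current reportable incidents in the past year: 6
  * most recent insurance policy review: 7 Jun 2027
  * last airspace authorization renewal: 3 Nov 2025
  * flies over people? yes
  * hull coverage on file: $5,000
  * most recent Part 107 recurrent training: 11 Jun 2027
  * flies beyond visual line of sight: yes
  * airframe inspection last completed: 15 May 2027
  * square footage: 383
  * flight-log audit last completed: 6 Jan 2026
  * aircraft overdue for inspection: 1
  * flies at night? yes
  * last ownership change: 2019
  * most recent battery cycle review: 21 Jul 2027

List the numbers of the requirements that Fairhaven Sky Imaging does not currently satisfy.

1. remote pilot certificate absent → not met
2. airframe inspection 192 days ago vs limit 180 → not met
3. aircraft overdue for inspection 1 > 0 → not met
4. airspace authorization renewal 750 days ago vs limit 540 → not met
5. battery cycle review 125 days ago vs limit 120 → not met
6. condition 'flies at night' holds; insurance policy review 169 days ago vs limit 180 → met
7. flight-log audit 686 days ago vs limit 730 → met
8. condition 'flies beyond visual line of sight' holds; hull coverage $5,000 < $10,000 → not met
9. reportable incidents in the past year 6 > 3 → not met
10. condition 'flies over people' holds; Part 107 recurrent training 165 days ago vs limit 180 → met
Not met: 1, 2, 3, 4, 5, 8, 9

1, 2, 3, 4, 5, 8, 9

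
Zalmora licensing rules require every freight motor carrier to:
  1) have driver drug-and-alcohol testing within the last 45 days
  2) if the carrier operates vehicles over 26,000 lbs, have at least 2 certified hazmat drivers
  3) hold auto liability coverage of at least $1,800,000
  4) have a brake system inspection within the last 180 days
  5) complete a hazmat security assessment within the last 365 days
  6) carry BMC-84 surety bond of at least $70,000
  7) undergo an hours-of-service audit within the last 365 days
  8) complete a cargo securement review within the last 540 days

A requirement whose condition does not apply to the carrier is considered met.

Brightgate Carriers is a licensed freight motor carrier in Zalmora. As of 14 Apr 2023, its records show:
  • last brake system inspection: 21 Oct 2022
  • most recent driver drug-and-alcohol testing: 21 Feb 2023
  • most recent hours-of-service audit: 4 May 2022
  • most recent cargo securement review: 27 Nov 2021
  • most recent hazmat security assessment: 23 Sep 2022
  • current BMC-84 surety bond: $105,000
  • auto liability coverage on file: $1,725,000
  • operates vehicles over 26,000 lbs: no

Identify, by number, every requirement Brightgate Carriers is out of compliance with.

1. driver drug-and-alcohol testing 52 days ago vs limit 45 → not met
2. condition 'operates vehicles over 26,000 lbs' does not hold → requirement n/a → met
3. auto liability coverage $1,725,000 < $1,800,000 → not met
4. brake system inspection 175 days ago vs limit 180 → met
5. hazmat security assessment 203 days ago vs limit 365 → met
6. BMC-84 surety bond $105,000 ≥ $70,000 → met
7. hours-of-service audit 345 days ago vs limit 365 → met
8. cargo securement review 503 days ago vs limit 540 → met
Not met: 1, 3

1, 3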